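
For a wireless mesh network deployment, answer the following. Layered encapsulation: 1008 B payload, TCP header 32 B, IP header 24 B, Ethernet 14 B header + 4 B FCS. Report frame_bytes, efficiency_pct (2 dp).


TCP segment = 1008 + 32 = 1040 B
IP packet = 1040 + 24 = 1064 B
Ethernet frame = 1064 + 14 + 4 = 1082 B
Efficiency = app / frame = 1008 / 1082 = 0.931608 = 93.1608% -> 93.16% (2 dp)

1082, 93.16


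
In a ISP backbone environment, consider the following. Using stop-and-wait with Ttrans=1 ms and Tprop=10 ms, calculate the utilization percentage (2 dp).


Given: Ttrans = 1 ms, Tprop = 10 ms
RTT = 2 * Tprop = 2 * 10 = 20 ms
U = Ttrans / (Ttrans + RTT)
U = 1 / (1 + 20)
U = 1 / 21 = 0.047619
U% = 4.76%

4.76


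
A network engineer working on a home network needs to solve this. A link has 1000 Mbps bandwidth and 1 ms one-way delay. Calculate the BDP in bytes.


Given: bandwidth = 1000 Mbps, delay = 1 ms
BDP in bits = 1000 * 10^6 * 1 / 1000
BDP in bits = 1000000
BDP in bytes = 1000000 / 8 = 125000

125000


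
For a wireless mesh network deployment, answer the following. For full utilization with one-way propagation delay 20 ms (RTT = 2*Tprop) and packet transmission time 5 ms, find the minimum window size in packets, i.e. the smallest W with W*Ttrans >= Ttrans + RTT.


Given: Ttrans = 5 ms, RTT = 40 ms (= 2 * Tprop, Tprop = 20 ms)
Time until first ACK returns = Ttrans + RTT = 5 + 40 = 45 ms
Need W * Ttrans >= Ttrans + RTT  ->  W >= (Ttrans + RTT) / Ttrans
(Ttrans + RTT) / Ttrans = 45 / 5 = 9
W_min = ceil(9) = 9

9


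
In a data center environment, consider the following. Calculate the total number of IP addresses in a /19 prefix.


Given: CIDR prefix /19
Host bits = 32 - 19 = 13
Total addresses = 2^13 = 8192

8192


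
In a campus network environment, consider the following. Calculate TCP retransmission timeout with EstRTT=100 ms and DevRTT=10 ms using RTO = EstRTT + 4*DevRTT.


Given: EstRTT = 100 ms, DevRTT = 10 ms
Timeout = EstRTT + 4 * DevRTT
4 * DevRTT = 4 * 10 = 40
Timeout = 100 + 40 = 140 ms

140


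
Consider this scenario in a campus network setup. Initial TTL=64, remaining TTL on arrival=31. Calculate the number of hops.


Given: initial TTL = 64, received TTL = 31
Hops = initial TTL - received TTL
Hops = 64 - 31 = 33

33


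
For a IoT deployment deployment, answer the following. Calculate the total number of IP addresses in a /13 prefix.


Given: CIDR prefix /13
Host bits = 32 - 13 = 19
Total addresses = 2^19 = 524288

524288


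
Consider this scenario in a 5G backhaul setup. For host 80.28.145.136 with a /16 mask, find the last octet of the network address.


Given: IP = 80.28.145.136, prefix = /16
Subnet mask = 255.255.0.0
Last octet of IP: 136
Last octet of mask: 0
Network last octet = 136 AND 0 = 0

0


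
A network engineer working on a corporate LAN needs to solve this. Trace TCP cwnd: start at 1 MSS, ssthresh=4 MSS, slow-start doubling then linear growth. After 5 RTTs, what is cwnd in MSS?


RTT 0: cwnd = 1 MSS (initial)
RTT 1: cwnd = 2 MSS (slow start, doubled)
RTT 2: cwnd = 4 MSS (slow start, doubled)
RTT 3: cwnd = 5 MSS (congestion avoidance, +1)
RTT 4: cwnd = 6 MSS (congestion avoidance, +1)
RTT 5: cwnd = 7 MSS (congestion avoidance, +1)

7


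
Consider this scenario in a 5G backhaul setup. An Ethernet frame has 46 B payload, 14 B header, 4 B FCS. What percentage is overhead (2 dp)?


Given: payload = 46 B, header = 14 B, trailer = 4 B
Overhead bytes = header + trailer = 14 + 4 = 18
Total frame = payload + overhead = 46 + 18 = 64
Overhead % = 18 / 64 * 100 = 28.1250% -> 28.13% (2 dp)

28.13


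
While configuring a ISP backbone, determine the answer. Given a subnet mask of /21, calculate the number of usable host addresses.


Given: subnet mask /21
Host bits = 32 - 21 = 11
Total addresses = 2^11 = 2048
Usable hosts = 2048 - 2 (network + broadcast) = 2046

2046


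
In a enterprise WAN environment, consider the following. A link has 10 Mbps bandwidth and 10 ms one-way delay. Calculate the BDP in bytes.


Given: bandwidth = 10 Mbps, delay = 10 ms
BDP in bits = 10 * 10^6 * 10 / 1000
BDP in bits = 100000
BDP in bytes = 100000 / 8 = 12500

12500


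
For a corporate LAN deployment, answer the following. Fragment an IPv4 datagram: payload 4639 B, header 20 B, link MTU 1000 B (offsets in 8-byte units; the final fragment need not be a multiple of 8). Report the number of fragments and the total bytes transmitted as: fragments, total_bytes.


Max data per non-final fragment = floor((MTU - header)/8)*8 = floor((1000 - 20)/8)*8 = floor(980/8)*8 = 976 B
Final fragment needs no 8-byte alignment: it can carry up to MTU - header = 980 B
Non-final fragments needed = ceil((payload - 980) / 976) = ceil(3659/976) = ceil(3.7490) = 4
Number of fragments = 4 + 1 = 5
Fragment sizes (data): 4 * 976 B + 735 B (last, 735 <= 980 OK)
Total bytes sent = payload + n_frags * header = 4639 + 5*20 = 4639 + 100 = 4739 B

5, 4739


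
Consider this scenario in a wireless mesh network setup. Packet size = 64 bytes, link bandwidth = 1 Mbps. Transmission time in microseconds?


Given: packet = 64 bytes, bandwidth = 1 Mbps
Packet in bits = 64 * 8 = 512 bits
Bandwidth = 1 * 10^6 = 1000000 bps
Time = 512 / 1000000 seconds
Time in us = 512 * 10^6 / 1000000 = 512

512


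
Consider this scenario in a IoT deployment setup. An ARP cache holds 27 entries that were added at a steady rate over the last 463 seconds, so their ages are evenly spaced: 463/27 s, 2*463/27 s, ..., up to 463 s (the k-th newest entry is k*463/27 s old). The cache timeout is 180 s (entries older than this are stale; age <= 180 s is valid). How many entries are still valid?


Ages are k * 463/27 s for k = 1..27 (spacing = 17.1481 s).
Entry k is valid iff k * 463/27 <= 180 iff k <= 27 * 180 / 463 = 10.4968
n_valid = floor(10.4968) = 10
(n_stale = 27 - 10 = 17)

10


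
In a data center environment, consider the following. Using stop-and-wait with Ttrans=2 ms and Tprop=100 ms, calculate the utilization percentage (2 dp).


Given: Ttrans = 2 ms, Tprop = 100 ms
RTT = 2 * Tprop = 2 * 100 = 200 ms
U = Ttrans / (Ttrans + RTT)
U = 2 / (2 + 200)
U = 2 / 202 = 0.009901
U% = 0.99%

0.99


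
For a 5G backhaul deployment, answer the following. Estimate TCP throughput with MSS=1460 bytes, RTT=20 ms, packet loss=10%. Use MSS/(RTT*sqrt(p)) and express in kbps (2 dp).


Given: MSS = 1460 bytes, RTT = 20 ms, loss = 10%
RTT in seconds = 20 / 1000 = 0.02
Loss rate = 10% = 0.1
sqrt(loss) = sqrt(0.1) = 0.316227766017
Throughput (bytes/s) = 1460 / (0.02 * 0.316227766017) = 230846.2692
Throughput (kbps) = 230846.2692 * 8 / 1000 = 1846.770154 -> 1846.77 kbps (2 dp)

1846.77


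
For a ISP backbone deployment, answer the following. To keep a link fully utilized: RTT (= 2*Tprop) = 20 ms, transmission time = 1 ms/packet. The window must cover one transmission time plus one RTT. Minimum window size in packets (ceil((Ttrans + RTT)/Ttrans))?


Given: Ttrans = 1 ms, RTT = 20 ms (= 2 * Tprop, Tprop = 10 ms)
Time until first ACK returns = Ttrans + RTT = 1 + 20 = 21 ms
Need W * Ttrans >= Ttrans + RTT  ->  W >= (Ttrans + RTT) / Ttrans
(Ttrans + RTT) / Ttrans = 21 / 1 = 21
W_min = ceil(21) = 21

21


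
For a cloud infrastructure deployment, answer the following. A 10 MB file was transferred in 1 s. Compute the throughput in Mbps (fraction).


Given: file = 10 MB, time = 1 s
File in Mb = 10 * 8 = 80 Mb
Throughput = 80 / 1 Mbps
Throughput = 80 Mbps

80


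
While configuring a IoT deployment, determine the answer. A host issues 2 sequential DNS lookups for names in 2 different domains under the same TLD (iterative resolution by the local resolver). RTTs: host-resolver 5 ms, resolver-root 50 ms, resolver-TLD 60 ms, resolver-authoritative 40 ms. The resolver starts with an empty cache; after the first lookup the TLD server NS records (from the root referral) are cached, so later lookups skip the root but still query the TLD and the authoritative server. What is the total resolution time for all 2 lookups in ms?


Lookup 1 (cold cache): local + root + TLD + auth = 5 + 50 + 60 + 40 = 155 ms
Lookups 2..2 (TLD NS cached -> skip root; new domain -> still ask TLD and auth): local + TLD + auth = 5 + 60 + 40 = 105 ms each
Remaining 1 lookups: 1 * 105 = 105 ms
Total = 155 + 105 = 260 ms

260


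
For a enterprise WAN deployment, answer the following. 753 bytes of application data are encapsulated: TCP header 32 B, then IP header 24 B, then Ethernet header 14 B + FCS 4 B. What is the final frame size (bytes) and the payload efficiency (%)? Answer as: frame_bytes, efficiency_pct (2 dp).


TCP segment = 753 + 32 = 785 B
IP packet = 785 + 24 = 809 B
Ethernet frame = 809 + 14 + 4 = 827 B
Efficiency = app / frame = 753 / 827 = 0.910520 = 91.0520% -> 91.05% (2 dp)

827, 91.05


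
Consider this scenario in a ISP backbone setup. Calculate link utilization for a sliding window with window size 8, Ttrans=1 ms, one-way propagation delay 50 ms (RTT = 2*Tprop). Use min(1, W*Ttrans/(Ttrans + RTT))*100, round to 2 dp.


Given: W = 8, Ttrans = 1 ms, RTT = 100 ms (= 2 * Tprop, Tprop = 50 ms)
Cycle time = Ttrans + RTT = 1 + 100 = 101 ms (first packet sent until its ACK returns)
W * Ttrans = 8 * 1 = 8 ms of sending per cycle
W * Ttrans / (Ttrans + RTT) = 8 / 101 = 0.079208
U = min(1, 0.079208) = 0.079208
U% = 7.92%

7.92


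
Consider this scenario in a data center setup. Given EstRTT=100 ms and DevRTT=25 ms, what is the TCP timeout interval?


Given: EstRTT = 100 ms, DevRTT = 25 ms
Timeout = EstRTT + 4 * DevRTT
4 * DevRTT = 4 * 25 = 100
Timeout = 100 + 100 = 200 ms

200


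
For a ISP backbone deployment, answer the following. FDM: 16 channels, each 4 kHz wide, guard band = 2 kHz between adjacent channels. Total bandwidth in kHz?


Given: 16 channels, 4 kHz each, guard = 2 kHz
Channel bandwidth = 16 * 4 = 64 kHz
Guard bands = 15 gaps * 2 kHz = 30 kHz
Total = 64 + 30 = 94 kHz

94


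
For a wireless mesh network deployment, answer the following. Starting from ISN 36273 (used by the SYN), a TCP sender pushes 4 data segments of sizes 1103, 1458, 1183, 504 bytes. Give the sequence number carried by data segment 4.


The SYN occupies sequence number ISN = 36273, so the first data byte is ISN + 1 = 36274.
SEQ of data segment i = (ISN + 1) + sum of payload sizes of segments 1..i-1.
Segment 1: SEQ = 36274, payload = 1103 bytes
Segment 2: SEQ = 37377, payload = 1458 bytes
Segment 3: SEQ = 38835, payload = 1183 bytes
Segment 4: SEQ = 40018, payload = 504 bytes
SEQ of segment 4 = 36274 + 1103 + 1458 + 1183 = 40018

40018


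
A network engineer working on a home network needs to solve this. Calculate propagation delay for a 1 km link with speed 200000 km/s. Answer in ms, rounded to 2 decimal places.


Given: distance = 1 km, speed = 200000 km/s
Delay = distance / speed = 1 / 200000 seconds
Delay in ms = 1 * 1000 / 200000
Delay = 0.0050 ms
Rounded to 2 dp = 0.01 ms

0.01


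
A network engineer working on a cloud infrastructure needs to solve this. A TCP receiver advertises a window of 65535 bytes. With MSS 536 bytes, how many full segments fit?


Given: RWND = 65535 bytes, MSS = 536 bytes
Full segments = floor(RWND / MSS)
Full segments = floor(65535 / 536)
Full segments = floor(122.2668) = 122

122


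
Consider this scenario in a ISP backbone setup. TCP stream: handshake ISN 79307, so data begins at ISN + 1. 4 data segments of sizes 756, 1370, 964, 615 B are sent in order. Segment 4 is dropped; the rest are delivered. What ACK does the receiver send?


SYN uses sequence number 79307; first data byte = ISN + 1 = 79308.
Segment 1: SEQ = 79308, len = 756 B, covers [79308, 80063]
Segment 2: SEQ = 80064, len = 1370 B, covers [80064, 81433]
Segment 3: SEQ = 81434, len = 964 B, covers [81434, 82397]
Segment 4: SEQ = 82398, len = 615 B, covers [82398, 83012] [LOST]
In-order data received: bytes [79308, 82397] (segments 1..3).
Segment 4 missing -> gap begins at byte 82398.
Cumulative ACK = next expected in-order byte = 79308 + 756 + 1370 + 964 = 82398

82398


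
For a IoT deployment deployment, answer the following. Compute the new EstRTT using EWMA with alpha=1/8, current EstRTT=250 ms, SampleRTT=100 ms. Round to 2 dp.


Given: EstRTT = 250 ms, SampleRTT = 100 ms, alpha = 1/8
New EstRTT = (1 - alpha) * EstRTT + alpha * SampleRTT
(7/8) * 250 = 218.75
(1/8) * 100 = 12.5
New EstRTT = 218.75 + 12.5 = 231.25 ms -> 231.25 ms (2 dp)

231.25


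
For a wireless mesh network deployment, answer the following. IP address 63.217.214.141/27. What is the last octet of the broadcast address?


Given: IP = 63.217.214.141, prefix = /27
Host bits = 32 - 27 = 5
Network last octet = 141 AND mask = 128
Host part size = 2^5 - 1 = 31
Broadcast last octet = 128 OR 31 = 159

159


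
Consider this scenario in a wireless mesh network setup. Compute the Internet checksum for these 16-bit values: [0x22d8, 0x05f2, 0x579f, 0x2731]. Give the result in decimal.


Given words: [0x22d8, 0x05f2, 0x579f, 0x2731]
Step 1: Sum all words
Raw sum = 8920 + 1522 + 22431 + 10033 = 42906
One's complement = ~42906 & 0xFFFF = 22629

22629


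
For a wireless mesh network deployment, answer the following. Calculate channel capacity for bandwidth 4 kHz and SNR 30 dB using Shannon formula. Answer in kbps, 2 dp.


Given: B = 4 kHz, SNR = 30 dB
SNR linear = 10^(30/10) = 1000
1 + SNR = 1001
log2(1001) = 9.9672262588
C = 4 * 1000 * 9.9672262588 = 39868.9050 bps
C = 39.868905 kbps -> 39.87 kbps (2 dp)

39.87


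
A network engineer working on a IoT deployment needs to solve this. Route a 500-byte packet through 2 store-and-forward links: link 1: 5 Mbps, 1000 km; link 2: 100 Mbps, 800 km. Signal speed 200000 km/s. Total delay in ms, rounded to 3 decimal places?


Packet = 500 bytes = 4000 bits. Store-and-forward: sum (t_trans + t_prop) per link.
Link 1: t_trans = 4000/(5*10^6) s = 0.8000 ms; t_prop = 1000/200000 s = 5.0000 ms; subtotal = 5.8000 ms
Link 2: t_trans = 4000/(100*10^6) s = 0.0400 ms; t_prop = 800/200000 s = 4.0000 ms; subtotal = 4.0400 ms
End-to-end = 5.8000 + 4.0400 = 9.8400 ms -> 9.840 ms (3 dp)

9.840


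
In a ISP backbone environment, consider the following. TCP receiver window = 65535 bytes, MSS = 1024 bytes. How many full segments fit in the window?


Given: RWND = 65535 bytes, MSS = 1024 bytes
Full segments = floor(RWND / MSS)
Full segments = floor(65535 / 1024)
Full segments = floor(63.999) = 63

63


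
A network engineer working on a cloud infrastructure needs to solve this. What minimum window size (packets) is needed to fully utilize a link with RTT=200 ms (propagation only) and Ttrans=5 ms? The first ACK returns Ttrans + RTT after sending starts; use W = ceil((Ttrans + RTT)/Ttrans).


Given: Ttrans = 5 ms, RTT = 200 ms (= 2 * Tprop, Tprop = 100 ms)
Time until first ACK returns = Ttrans + RTT = 5 + 200 = 205 ms
Need W * Ttrans >= Ttrans + RTT  ->  W >= (Ttrans + RTT) / Ttrans
(Ttrans + RTT) / Ttrans = 205 / 5 = 41
W_min = ceil(41) = 41

41


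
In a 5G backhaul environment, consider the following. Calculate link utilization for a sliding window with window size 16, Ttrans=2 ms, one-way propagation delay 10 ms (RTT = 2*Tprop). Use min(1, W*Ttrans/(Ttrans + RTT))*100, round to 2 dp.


Given: W = 16, Ttrans = 2 ms, RTT = 20 ms (= 2 * Tprop, Tprop = 10 ms)
Cycle time = Ttrans + RTT = 2 + 20 = 22 ms (first packet sent until its ACK returns)
W * Ttrans = 16 * 2 = 32 ms of sending per cycle
W * Ttrans / (Ttrans + RTT) = 32 / 22 = 1.454545
U = min(1, 1.454545) = 1.000000
U% = 100.00%

100.00


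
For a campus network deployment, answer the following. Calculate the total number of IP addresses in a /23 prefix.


Given: CIDR prefix /23
Host bits = 32 - 23 = 9
Total addresses = 2^9 = 512

512


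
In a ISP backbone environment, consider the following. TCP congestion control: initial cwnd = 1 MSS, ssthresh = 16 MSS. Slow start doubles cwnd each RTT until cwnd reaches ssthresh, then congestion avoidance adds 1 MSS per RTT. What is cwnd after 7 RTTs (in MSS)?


RTT 0: cwnd = 1 MSS (initial)
RTT 1: cwnd = 2 MSS (slow start, doubled)
RTT 2: cwnd = 4 MSS (slow start, doubled)
RTT 3: cwnd = 8 MSS (slow start, doubled)
RTT 4: cwnd = 16 MSS (slow start, doubled)
RTT 5: cwnd = 17 MSS (congestion avoidance, +1)
RTT 6: cwnd = 18 MSS (congestion avoidance, +1)
RTT 7: cwnd = 19 MSS (congestion avoidance, +1)

19


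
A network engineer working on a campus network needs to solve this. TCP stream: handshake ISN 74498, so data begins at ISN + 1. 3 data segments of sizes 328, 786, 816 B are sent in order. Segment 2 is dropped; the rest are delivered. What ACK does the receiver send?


SYN uses sequence number 74498; first data byte = ISN + 1 = 74499.
Segment 1: SEQ = 74499, len = 328 B, covers [74499, 74826]
Segment 2: SEQ = 74827, len = 786 B, covers [74827, 75612] [LOST]
Segment 3: SEQ = 75613, len = 816 B, covers [75613, 76428]
In-order data received: bytes [74499, 74826] (segments 1..1).
Segment 2 missing -> gap begins at byte 74827; later segments buffered out of order.
Cumulative ACK = next expected in-order byte = 74499 + 328 = 74827

74827


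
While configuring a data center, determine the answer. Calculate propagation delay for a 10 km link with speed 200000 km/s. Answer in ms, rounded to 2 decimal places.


Given: distance = 10 km, speed = 200000 km/s
Delay = distance / speed = 10 / 200000 seconds
Delay in ms = 10 * 1000 / 200000
Delay = 0.0500 ms
Rounded to 2 dp = 0.05 ms

0.05


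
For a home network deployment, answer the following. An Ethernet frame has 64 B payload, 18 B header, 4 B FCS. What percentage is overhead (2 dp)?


Given: payload = 64 B, header = 18 B, trailer = 4 B
Overhead bytes = header + trailer = 18 + 4 = 22
Total frame = payload + overhead = 64 + 22 = 86
Overhead % = 22 / 86 * 100 = 25.5814% -> 25.58% (2 dp)

25.58


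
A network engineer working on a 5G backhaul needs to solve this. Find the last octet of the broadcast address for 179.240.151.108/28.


Given: IP = 179.240.151.108, prefix = /28
Host bits = 32 - 28 = 4
Network last octet = 108 AND mask = 96
Host part size = 2^4 - 1 = 15
Broadcast last octet = 96 OR 15 = 111

111


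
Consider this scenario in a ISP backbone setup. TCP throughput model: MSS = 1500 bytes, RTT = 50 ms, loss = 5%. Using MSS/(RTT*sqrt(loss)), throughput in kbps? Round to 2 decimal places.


Given: MSS = 1500 bytes, RTT = 50 ms, loss = 5%
RTT in seconds = 50 / 1000 = 0.05
Loss rate = 5% = 0.05
sqrt(loss) = sqrt(0.05) = 0.223606797750
Throughput (bytes/s) = 1500 / (0.05 * 0.223606797750) = 134164.0786
Throughput (kbps) = 134164.0786 * 8 / 1000 = 1073.312629 -> 1073.31 kbps (2 dp)

1073.31


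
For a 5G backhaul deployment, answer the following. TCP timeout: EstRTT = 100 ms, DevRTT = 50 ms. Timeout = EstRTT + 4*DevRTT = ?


Given: EstRTT = 100 ms, DevRTT = 50 ms
Timeout = EstRTT + 4 * DevRTT
4 * DevRTT = 4 * 50 = 200
Timeout = 100 + 200 = 300 ms

300


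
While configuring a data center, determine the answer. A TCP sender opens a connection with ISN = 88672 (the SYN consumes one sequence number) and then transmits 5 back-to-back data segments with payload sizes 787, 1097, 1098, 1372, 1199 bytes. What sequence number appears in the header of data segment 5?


The SYN occupies sequence number ISN = 88672, so the first data byte is ISN + 1 = 88673.
SEQ of data segment i = (ISN + 1) + sum of payload sizes of segments 1..i-1.
Segment 1: SEQ = 88673, payload = 787 bytes
Segment 2: SEQ = 89460, payload = 1097 bytes
Segment 3: SEQ = 90557, payload = 1098 bytes
Segment 4: SEQ = 91655, payload = 1372 bytes
Segment 5: SEQ = 93027, payload = 1199 bytes
SEQ of segment 5 = 88673 + 787 + 1097 + 1098 + 1372 = 93027

93027


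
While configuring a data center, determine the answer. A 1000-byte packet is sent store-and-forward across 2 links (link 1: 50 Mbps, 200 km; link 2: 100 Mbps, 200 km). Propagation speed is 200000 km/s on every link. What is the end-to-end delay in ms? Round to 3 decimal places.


Packet = 1000 bytes = 8000 bits. Store-and-forward: sum (t_trans + t_prop) per link.
Link 1: t_trans = 8000/(50*10^6) s = 0.1600 ms; t_prop = 200/200000 s = 1.0000 ms; subtotal = 1.1600 ms
Link 2: t_trans = 8000/(100*10^6) s = 0.0800 ms; t_prop = 200/200000 s = 1.0000 ms; subtotal = 1.0800 ms
End-to-end = 1.1600 + 1.0800 = 2.2400 ms -> 2.240 ms (3 dp)

2.240


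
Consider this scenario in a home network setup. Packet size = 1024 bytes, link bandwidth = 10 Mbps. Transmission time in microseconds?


Given: packet = 1024 bytes, bandwidth = 10 Mbps
Packet in bits = 1024 * 8 = 8192 bits
Bandwidth = 10 * 10^6 = 10000000 bps
Time = 8192 / 10000000 seconds
Time in us = 8192 * 10^6 / 10000000 = 819.2

819.2


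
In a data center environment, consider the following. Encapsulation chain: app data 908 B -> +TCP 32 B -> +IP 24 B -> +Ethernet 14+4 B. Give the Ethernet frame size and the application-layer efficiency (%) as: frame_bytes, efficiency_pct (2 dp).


TCP segment = 908 + 32 = 940 B
IP packet = 940 + 24 = 964 B
Ethernet frame = 964 + 14 + 4 = 982 B
Efficiency = app / frame = 908 / 982 = 0.924644 = 92.4644% -> 92.46% (2 dp)

982, 92.46


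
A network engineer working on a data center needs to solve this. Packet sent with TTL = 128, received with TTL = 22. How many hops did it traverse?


Given: initial TTL = 128, received TTL = 22
Hops = initial TTL - received TTL
Hops = 128 - 22 = 106

106


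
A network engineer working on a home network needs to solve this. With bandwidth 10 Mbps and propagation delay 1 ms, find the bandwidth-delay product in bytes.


Given: bandwidth = 10 Mbps, delay = 1 ms
BDP in bits = 10 * 10^6 * 1 / 1000
BDP in bits = 10000
BDP in bytes = 10000 / 8 = 1250

1250


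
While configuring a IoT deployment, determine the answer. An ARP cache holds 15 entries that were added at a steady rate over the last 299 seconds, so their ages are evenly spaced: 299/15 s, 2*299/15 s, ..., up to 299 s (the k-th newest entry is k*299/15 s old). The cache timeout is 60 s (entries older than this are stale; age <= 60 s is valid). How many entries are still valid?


Ages are k * 299/15 s for k = 1..15 (spacing = 19.9333 s).
Entry k is valid iff k * 299/15 <= 60 iff k <= 15 * 60 / 299 = 3.0100
n_valid = floor(3.0100) = 3
(n_stale = 15 - 3 = 12)

3


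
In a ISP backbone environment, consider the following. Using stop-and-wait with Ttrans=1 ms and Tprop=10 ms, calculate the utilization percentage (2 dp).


Given: Ttrans = 1 ms, Tprop = 10 ms
RTT = 2 * Tprop = 2 * 10 = 20 ms
U = Ttrans / (Ttrans + RTT)
U = 1 / (1 + 20)
U = 1 / 21 = 0.047619
U% = 4.76%

4.76


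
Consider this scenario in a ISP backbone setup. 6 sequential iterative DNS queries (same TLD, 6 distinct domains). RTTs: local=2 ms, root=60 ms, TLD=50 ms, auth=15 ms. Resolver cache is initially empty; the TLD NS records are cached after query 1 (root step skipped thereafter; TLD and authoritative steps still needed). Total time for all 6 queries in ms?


Lookup 1 (cold cache): local + root + TLD + auth = 2 + 60 + 50 + 15 = 127 ms
Lookups 2..6 (TLD NS cached -> skip root; new domain -> still ask TLD and auth): local + TLD + auth = 2 + 50 + 15 = 67 ms each
Remaining 5 lookups: 5 * 67 = 335 ms
Total = 127 + 335 = 462 ms

462


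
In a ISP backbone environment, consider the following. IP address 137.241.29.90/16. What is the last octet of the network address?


Given: IP = 137.241.29.90, prefix = /16
Subnet mask = 255.255.0.0
Last octet of IP: 90
Last octet of mask: 0
Network last octet = 90 AND 0 = 0

0


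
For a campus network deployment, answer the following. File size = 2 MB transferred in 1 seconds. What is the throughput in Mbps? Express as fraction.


Given: file = 2 MB, time = 1 s
File in Mb = 2 * 8 = 16 Mb
Throughput = 16 / 1 Mbps
Throughput = 16 Mbps

16


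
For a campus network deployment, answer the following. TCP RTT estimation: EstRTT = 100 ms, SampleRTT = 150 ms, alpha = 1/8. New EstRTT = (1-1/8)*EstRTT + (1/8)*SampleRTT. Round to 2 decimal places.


Given: EstRTT = 100 ms, SampleRTT = 150 ms, alpha = 1/8
New EstRTT = (1 - alpha) * EstRTT + alpha * SampleRTT
(7/8) * 100 = 87.5
(1/8) * 150 = 18.75
New EstRTT = 87.5 + 18.75 = 106.25 ms -> 106.25 ms (2 dp)

106.25


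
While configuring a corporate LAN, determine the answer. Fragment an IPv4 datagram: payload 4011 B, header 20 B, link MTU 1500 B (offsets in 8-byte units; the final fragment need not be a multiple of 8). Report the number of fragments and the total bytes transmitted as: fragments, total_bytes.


Max data per non-final fragment = floor((MTU - header)/8)*8 = floor((1500 - 20)/8)*8 = floor(1480/8)*8 = 1480 B
Final fragment needs no 8-byte alignment: it can carry up to MTU - header = 1480 B
Non-final fragments needed = ceil((payload - 1480) / 1480) = ceil(2531/1480) = ceil(1.7101) = 2
Number of fragments = 2 + 1 = 3
Fragment sizes (data): 2 * 1480 B + 1051 B (last, 1051 <= 1480 OK)
Total bytes sent = payload + n_frags * header = 4011 + 3*20 = 4011 + 60 = 4071 B

3, 4071


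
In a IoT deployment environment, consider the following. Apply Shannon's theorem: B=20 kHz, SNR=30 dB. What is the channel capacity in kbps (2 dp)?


Given: B = 20 kHz, SNR = 30 dB
SNR linear = 10^(30/10) = 1000
1 + SNR = 1001
log2(1001) = 9.9672262588
C = 20 * 1000 * 9.9672262588 = 199344.5252 bps
C = 199.344525 kbps -> 199.34 kbps (2 dp)

199.34


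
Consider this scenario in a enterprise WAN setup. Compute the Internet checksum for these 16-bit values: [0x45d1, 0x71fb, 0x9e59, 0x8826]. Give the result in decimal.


Given words: [0x45d1, 0x71fb, 0x9e59, 0x8826]
Step 1: Sum all words
Raw sum = 17873 + 29179 + 40537 + 34854 = 122443
Step 2: Fold carry: (56907 + 1) = 56908
One's complement = ~56908 & 0xFFFF = 8627

8627


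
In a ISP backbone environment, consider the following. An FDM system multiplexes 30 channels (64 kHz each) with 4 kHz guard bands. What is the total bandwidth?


Given: 30 channels, 64 kHz each, guard = 4 kHz
Channel bandwidth = 30 * 64 = 1920 kHz
Guard bands = 29 gaps * 4 kHz = 116 kHz
Total = 1920 + 116 = 2036 kHz

2036


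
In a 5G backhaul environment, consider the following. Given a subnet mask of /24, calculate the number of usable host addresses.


Given: subnet mask /24
Host bits = 32 - 24 = 8
Total addresses = 2^8 = 256
Usable hosts = 256 - 2 (network + broadcast) = 254

254


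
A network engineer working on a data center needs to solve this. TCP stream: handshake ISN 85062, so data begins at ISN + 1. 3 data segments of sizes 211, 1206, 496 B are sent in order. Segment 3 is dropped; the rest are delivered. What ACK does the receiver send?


SYN uses sequence number 85062; first data byte = ISN + 1 = 85063.
Segment 1: SEQ = 85063, len = 211 B, covers [85063, 85273]
Segment 2: SEQ = 85274, len = 1206 B, covers [85274, 86479]
Segment 3: SEQ = 86480, len = 496 B, covers [86480, 86975] [LOST]
In-order data received: bytes [85063, 86479] (segments 1..2).
Segment 3 missing -> gap begins at byte 86480.
Cumulative ACK = next expected in-order byte = 85063 + 211 + 1206 = 86480

86480


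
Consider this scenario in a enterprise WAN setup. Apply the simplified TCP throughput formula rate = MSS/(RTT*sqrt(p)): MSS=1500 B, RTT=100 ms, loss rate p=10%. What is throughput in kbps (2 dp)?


Given: MSS = 1500 bytes, RTT = 100 ms, loss = 10%
RTT in seconds = 100 / 1000 = 0.1
Loss rate = 10% = 0.1
sqrt(loss) = sqrt(0.1) = 0.316227766017
Throughput (bytes/s) = 1500 / (0.1 * 0.316227766017) = 47434.1649
Throughput (kbps) = 47434.1649 * 8 / 1000 = 379.473319 -> 379.47 kbps (2 dp)

379.47


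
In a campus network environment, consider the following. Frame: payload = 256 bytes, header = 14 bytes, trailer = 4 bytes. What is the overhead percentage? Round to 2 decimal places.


Given: payload = 256 B, header = 14 B, trailer = 4 B
Overhead bytes = header + trailer = 14 + 4 = 18
Total frame = payload + overhead = 256 + 18 = 274
Overhead % = 18 / 274 * 100 = 6.5693% -> 6.57% (2 dp)

6.57


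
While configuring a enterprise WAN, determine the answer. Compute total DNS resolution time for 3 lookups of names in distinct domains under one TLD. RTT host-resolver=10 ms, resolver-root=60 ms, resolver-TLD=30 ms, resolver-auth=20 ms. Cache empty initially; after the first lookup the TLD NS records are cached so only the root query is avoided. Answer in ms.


Lookup 1 (cold cache): local + root + TLD + auth = 10 + 60 + 30 + 20 = 120 ms
Lookups 2..3 (TLD NS cached -> skip root; new domain -> still ask TLD and auth): local + TLD + auth = 10 + 30 + 20 = 60 ms each
Remaining 2 lookups: 2 * 60 = 120 ms
Total = 120 + 120 = 240 ms

240


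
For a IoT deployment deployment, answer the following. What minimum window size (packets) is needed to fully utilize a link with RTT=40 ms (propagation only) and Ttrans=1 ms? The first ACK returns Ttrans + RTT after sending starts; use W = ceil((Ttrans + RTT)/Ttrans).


Given: Ttrans = 1 ms, RTT = 40 ms (= 2 * Tprop, Tprop = 20 ms)
Time until first ACK returns = Ttrans + RTT = 1 + 40 = 41 ms
Need W * Ttrans >= Ttrans + RTT  ->  W >= (Ttrans + RTT) / Ttrans
(Ttrans + RTT) / Ttrans = 41 / 1 = 41
W_min = ceil(41) = 41

41


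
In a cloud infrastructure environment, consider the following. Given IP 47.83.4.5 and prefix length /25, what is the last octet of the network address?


Given: IP = 47.83.4.5, prefix = /25
Subnet mask = 255.255.255.128
Last octet of IP: 5
Last octet of mask: 128
Network last octet = 5 AND 128 = 0

0


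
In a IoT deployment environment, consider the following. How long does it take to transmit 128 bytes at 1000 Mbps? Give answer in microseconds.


Given: packet = 128 bytes, bandwidth = 1000 Mbps
Packet in bits = 128 * 8 = 1024 bits
Bandwidth = 1000 * 10^6 = 1000000000 bps
Time = 1024 / 1000000000 seconds
Time in us = 1024 * 10^6 / 1000000000 = 1.024

1.024


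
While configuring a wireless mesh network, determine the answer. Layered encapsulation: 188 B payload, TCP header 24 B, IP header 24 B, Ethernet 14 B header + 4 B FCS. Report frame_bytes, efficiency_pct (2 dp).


TCP segment = 188 + 24 = 212 B
IP packet = 212 + 24 = 236 B
Ethernet frame = 236 + 14 + 4 = 254 B
Efficiency = app / frame = 188 / 254 = 0.740157 = 74.0157% -> 74.02% (2 dp)

254, 74.02


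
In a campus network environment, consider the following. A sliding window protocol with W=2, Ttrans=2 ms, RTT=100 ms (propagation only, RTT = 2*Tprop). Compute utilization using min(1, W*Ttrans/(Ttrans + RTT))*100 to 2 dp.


Given: W = 2, Ttrans = 2 ms, RTT = 100 ms (= 2 * Tprop, Tprop = 50 ms)
Cycle time = Ttrans + RTT = 2 + 100 = 102 ms (first packet sent until its ACK returns)
W * Ttrans = 2 * 2 = 4 ms of sending per cycle
W * Ttrans / (Ttrans + RTT) = 4 / 102 = 0.039216
U = min(1, 0.039216) = 0.039216
U% = 3.92%

3.92


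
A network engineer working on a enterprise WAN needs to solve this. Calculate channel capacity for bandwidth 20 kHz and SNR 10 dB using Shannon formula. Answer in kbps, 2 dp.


Given: B = 20 kHz, SNR = 10 dB
SNR linear = 10^(10/10) = 10
1 + SNR = 11
log2(11) = 3.4594316186
C = 20 * 1000 * 3.4594316186 = 69188.6324 bps
C = 69.188632 kbps -> 69.19 kbps (2 dp)

69.19


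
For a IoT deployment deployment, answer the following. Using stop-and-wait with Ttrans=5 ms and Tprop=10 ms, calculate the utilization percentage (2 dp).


Given: Ttrans = 5 ms, Tprop = 10 ms
RTT = 2 * Tprop = 2 * 10 = 20 ms
U = Ttrans / (Ttrans + RTT)
U = 5 / (5 + 20)
U = 5 / 25 = 0.2
U% = 20.00%

20.00


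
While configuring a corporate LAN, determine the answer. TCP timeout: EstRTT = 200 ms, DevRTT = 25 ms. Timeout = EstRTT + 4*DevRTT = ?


Given: EstRTT = 200 ms, DevRTT = 25 ms
Timeout = EstRTT + 4 * DevRTT
4 * DevRTT = 4 * 25 = 100
Timeout = 200 + 100 = 300 ms

300


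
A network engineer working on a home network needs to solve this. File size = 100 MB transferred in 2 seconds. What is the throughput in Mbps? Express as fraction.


Given: file = 100 MB, time = 2 s
File in Mb = 100 * 8 = 800 Mb
Throughput = 800 / 2 Mbps
Throughput = 400 Mbps

400


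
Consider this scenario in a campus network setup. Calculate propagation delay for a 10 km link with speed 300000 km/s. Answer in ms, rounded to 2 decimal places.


Given: distance = 10 km, speed = 300000 km/s
Delay = distance / speed = 10 / 300000 seconds
Delay in ms = 10 * 1000 / 300000
Delay = 0.0333 ms
Rounded to 2 dp = 0.03 ms

0.03


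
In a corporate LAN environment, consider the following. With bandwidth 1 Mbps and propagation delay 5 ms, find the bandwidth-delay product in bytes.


Given: bandwidth = 1 Mbps, delay = 5 ms
BDP in bits = 1 * 10^6 * 5 / 1000
BDP in bits = 5000
BDP in bytes = 5000 / 8 = 625

625


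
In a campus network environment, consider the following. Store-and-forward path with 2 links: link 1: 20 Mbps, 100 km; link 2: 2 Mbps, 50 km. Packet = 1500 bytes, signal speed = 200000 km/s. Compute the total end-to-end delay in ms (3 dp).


Packet = 1500 bytes = 12000 bits. Store-and-forward: sum (t_trans + t_prop) per link.
Link 1: t_trans = 12000/(20*10^6) s = 0.6000 ms; t_prop = 100/200000 s = 0.5000 ms; subtotal = 1.1000 ms
Link 2: t_trans = 12000/(2*10^6) s = 6.0000 ms; t_prop = 50/200000 s = 0.2500 ms; subtotal = 6.2500 ms
End-to-end = 1.1000 + 6.2500 = 7.3500 ms -> 7.350 ms (3 dp)

7.350


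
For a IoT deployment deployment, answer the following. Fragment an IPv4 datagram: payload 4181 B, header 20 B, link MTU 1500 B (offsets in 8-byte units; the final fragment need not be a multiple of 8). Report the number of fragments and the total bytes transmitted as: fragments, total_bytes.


Max data per non-final fragment = floor((MTU - header)/8)*8 = floor((1500 - 20)/8)*8 = floor(1480/8)*8 = 1480 B
Final fragment needs no 8-byte alignment: it can carry up to MTU - header = 1480 B
Non-final fragments needed = ceil((payload - 1480) / 1480) = ceil(2701/1480) = ceil(1.8250) = 2
Number of fragments = 2 + 1 = 3
Fragment sizes (data): 2 * 1480 B + 1221 B (last, 1221 <= 1480 OK)
Total bytes sent = payload + n_frags * header = 4181 + 3*20 = 4181 + 60 = 4241 B

3, 4241


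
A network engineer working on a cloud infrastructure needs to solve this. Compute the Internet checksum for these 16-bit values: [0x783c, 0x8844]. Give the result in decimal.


Given words: [0x783c, 0x8844]
Step 1: Sum all words
Raw sum = 30780 + 34884 = 65664
Step 2: Fold carry: (128 + 1) = 129
One's complement = ~129 & 0xFFFF = 65406

65406


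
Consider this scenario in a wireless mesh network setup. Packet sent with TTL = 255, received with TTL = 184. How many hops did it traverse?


Given: initial TTL = 255, received TTL = 184
Hops = initial TTL - received TTL
Hops = 255 - 184 = 71

71


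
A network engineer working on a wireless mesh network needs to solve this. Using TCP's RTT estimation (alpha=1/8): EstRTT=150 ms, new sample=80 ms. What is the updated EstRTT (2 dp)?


Given: EstRTT = 150 ms, SampleRTT = 80 ms, alpha = 1/8
New EstRTT = (1 - alpha) * EstRTT + alpha * SampleRTT
(7/8) * 150 = 131.25
(1/8) * 80 = 10
New EstRTT = 131.25 + 10 = 141.25 ms -> 141.25 ms (2 dp)

141.25


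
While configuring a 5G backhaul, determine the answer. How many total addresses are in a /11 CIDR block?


Given: CIDR prefix /11
Host bits = 32 - 11 = 21
Total addresses = 2^21 = 2097152

2097152


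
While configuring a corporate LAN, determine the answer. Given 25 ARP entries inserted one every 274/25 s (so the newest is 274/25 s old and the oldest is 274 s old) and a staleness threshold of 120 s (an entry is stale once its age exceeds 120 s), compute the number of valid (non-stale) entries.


Ages are k * 274/25 s for k = 1..25 (spacing = 10.9600 s).
Entry k is valid iff k * 274/25 <= 120 iff k <= 25 * 120 / 274 = 10.9489
n_valid = floor(10.9489) = 10
(n_stale = 25 - 10 = 15)

10


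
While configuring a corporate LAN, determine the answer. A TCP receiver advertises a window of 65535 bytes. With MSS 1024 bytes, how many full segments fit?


Given: RWND = 65535 bytes, MSS = 1024 bytes
Full segments = floor(RWND / MSS)
Full segments = floor(65535 / 1024)
Full segments = floor(63.999) = 63

63


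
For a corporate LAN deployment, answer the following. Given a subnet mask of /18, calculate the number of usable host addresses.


Given: subnet mask /18
Host bits = 32 - 18 = 14
Total addresses = 2^14 = 16384
Usable hosts = 16384 - 2 (network + broadcast) = 16382

16382


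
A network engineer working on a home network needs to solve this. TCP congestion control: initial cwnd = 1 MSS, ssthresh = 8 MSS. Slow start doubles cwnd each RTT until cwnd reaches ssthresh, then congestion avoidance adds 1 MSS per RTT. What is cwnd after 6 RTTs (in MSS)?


RTT 0: cwnd = 1 MSS (initial)
RTT 1: cwnd = 2 MSS (slow start, doubled)
RTT 2: cwnd = 4 MSS (slow start, doubled)
RTT 3: cwnd = 8 MSS (slow start, doubled)
RTT 4: cwnd = 9 MSS (congestion avoidance, +1)
RTT 5: cwnd = 10 MSS (congestion avoidance, +1)
RTT 6: cwnd = 11 MSS (congestion avoidance, +1)

11


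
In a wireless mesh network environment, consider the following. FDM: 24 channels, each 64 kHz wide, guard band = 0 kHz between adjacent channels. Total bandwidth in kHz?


Given: 24 channels, 64 kHz each, guard = 0 kHz
Channel bandwidth = 24 * 64 = 1536 kHz
Guard bands = 23 gaps * 0 kHz = 0 kHz
Total = 1536 + 0 = 1536 kHz

1536


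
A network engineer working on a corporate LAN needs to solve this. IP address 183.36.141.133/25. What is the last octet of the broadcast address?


Given: IP = 183.36.141.133, prefix = /25
Host bits = 32 - 25 = 7
Network last octet = 133 AND mask = 128
Host part size = 2^7 - 1 = 127
Broadcast last octet = 128 OR 127 = 255

255


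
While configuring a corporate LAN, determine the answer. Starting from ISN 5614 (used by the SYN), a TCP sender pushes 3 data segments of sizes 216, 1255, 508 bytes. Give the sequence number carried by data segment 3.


The SYN occupies sequence number ISN = 5614, so the first data byte is ISN + 1 = 5615.
SEQ of data segment i = (ISN + 1) + sum of payload sizes of segments 1..i-1.
Segment 1: SEQ = 5615, payload = 216 bytes
Segment 2: SEQ = 5831, payload = 1255 bytes
Segment 3: SEQ = 7086, payload = 508 bytes
SEQ of segment 3 = 5615 + 216 + 1255 = 7086

7086


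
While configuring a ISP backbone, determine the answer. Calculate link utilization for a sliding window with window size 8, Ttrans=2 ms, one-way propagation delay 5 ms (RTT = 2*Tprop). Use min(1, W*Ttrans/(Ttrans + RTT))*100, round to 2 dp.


Given: W = 8, Ttrans = 2 ms, RTT = 10 ms (= 2 * Tprop, Tprop = 5 ms)
Cycle time = Ttrans + RTT = 2 + 10 = 12 ms (first packet sent until its ACK returns)
W * Ttrans = 8 * 2 = 16 ms of sending per cycle
W * Ttrans / (Ttrans + RTT) = 16 / 12 = 1.333333
U = min(1, 1.333333) = 1.000000
U% = 100.00%

100.00


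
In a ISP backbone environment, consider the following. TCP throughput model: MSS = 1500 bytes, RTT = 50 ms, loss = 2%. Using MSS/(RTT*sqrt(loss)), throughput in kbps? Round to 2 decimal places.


Given: MSS = 1500 bytes, RTT = 50 ms, loss = 2%
RTT in seconds = 50 / 1000 = 0.05
Loss rate = 2% = 0.02
sqrt(loss) = sqrt(0.02) = 0.141421356237
Throughput (bytes/s) = 1500 / (0.05 * 0.141421356237) = 212132.0344
Throughput (kbps) = 212132.0344 * 8 / 1000 = 1697.056275 -> 1697.06 kbps (2 dp)

1697.06


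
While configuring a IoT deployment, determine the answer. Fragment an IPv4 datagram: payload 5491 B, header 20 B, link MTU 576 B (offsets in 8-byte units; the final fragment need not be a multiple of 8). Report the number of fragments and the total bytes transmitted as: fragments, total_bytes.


Max data per non-final fragment = floor((MTU - header)/8)*8 = floor((576 - 20)/8)*8 = floor(556/8)*8 = 552 B
Final fragment needs no 8-byte alignment: it can carry up to MTU - header = 556 B
Non-final fragments needed = ceil((payload - 556) / 552) = ceil(4935/552) = ceil(8.9402) = 9
Number of fragments = 9 + 1 = 10
Fragment sizes (data): 9 * 552 B + 523 B (last, 523 <= 556 OK)
Total bytes sent = payload + n_frags * header = 5491 + 10*20 = 5491 + 200 = 5691 B

10, 5691
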